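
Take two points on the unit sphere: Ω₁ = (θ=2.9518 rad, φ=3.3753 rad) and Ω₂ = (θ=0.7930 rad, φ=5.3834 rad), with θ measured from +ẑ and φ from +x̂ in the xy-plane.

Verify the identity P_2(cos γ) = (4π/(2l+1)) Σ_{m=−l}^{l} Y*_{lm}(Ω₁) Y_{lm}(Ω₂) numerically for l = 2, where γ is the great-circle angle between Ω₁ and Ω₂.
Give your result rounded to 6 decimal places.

Summing Y*_{l m}(θ₁,φ₁)·Y_{l m}(θ₂,φ₂) over m ∈ [−2, 2]; prefactor 4π/(2·2+1) = 2.513274:
  [-2]  conj(Y_{2,-2})(Ω₁) = 0.01227 + 0.00619j ; Y_{2,-2}(Ω₂) = -0.04447 + 0.19096j ; Δ = -0.00173 + 0.00207j
  [-1]  conj(Y_{2,-1})(Ω₁) = 0.13924 + 0.03315j ; Y_{2,-1}(Ω₂) = 0.24015 + 0.30249j ; Δ = 0.02341 + 0.05008j
  [+0]  conj(Y_{2,0})(Ω₁) = 0.59711 + 0.00000j ; Y_{2,0}(Ω₂) = 0.15050 + 0.00000j ; Δ = 0.08987 + 0.00000j
  [+1]  conj(Y_{2,1})(Ω₁) = -0.13924 + 0.03315j ; Y_{2,1}(Ω₂) = -0.24015 + 0.30249j ; Δ = 0.02341 - 0.05008j
  [+2]  conj(Y_{2,2})(Ω₁) = 0.01227 - 0.00619j ; Y_{2,2}(Ω₂) = -0.04447 - 0.19096j ; Δ = -0.00173 - 0.00207j
Σ over m = 0.13323 - 0.00000j; ×(4π/5) → 0.33485 - 0.00000j. Real part: 0.334848

0.334848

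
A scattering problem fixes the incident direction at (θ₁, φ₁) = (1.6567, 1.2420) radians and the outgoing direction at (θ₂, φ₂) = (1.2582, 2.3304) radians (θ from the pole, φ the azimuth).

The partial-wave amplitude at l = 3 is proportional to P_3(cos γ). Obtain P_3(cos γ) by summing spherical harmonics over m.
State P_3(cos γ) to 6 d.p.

Term-by-term m-sum for l=3 (normalisation 4π/7 = 1.795196):
  m=-3: -0.34415 - 0.22765j × 0.27306 - 0.23377j = -0.14719 + 0.01829j  (running Σ = -0.14719 + 0.01829j)
  m=-2: 0.06889 - 0.05320j × -0.01467 + 0.28419j = 0.01411 + 0.02036j  (running Σ = -0.13308 + 0.03864j)
  m=-1: -0.10014 - 0.29352j × 0.11163 + 0.11754j = 0.02332 - 0.04454j  (running Σ = -0.10976 - 0.00589j)
  m=0: 0.09487 + 0.00000j × -0.29002 + 0.00000j = -0.02752 + 0.00000j  (running Σ = -0.13728 - 0.00589j)
  m=1: 0.10014 - 0.29352j × -0.11163 + 0.11754j = 0.02332 + 0.04454j  (running Σ = -0.11395 + 0.03864j)
  m=2: 0.06889 + 0.05320j × -0.01467 - 0.28419j = 0.01411 - 0.02036j  (running Σ = -0.09985 + 0.01829j)
  m=3: 0.34415 - 0.22765j × -0.27306 - 0.23377j = -0.14719 - 0.01829j  (running Σ = -0.24704 + 0.00000j)
Total Σ_m = -0.24704 + 0.00000j. Multiply by 1.795196: -0.44348 + 0.00000j. P_3(cos γ) = -0.443477

-0.443477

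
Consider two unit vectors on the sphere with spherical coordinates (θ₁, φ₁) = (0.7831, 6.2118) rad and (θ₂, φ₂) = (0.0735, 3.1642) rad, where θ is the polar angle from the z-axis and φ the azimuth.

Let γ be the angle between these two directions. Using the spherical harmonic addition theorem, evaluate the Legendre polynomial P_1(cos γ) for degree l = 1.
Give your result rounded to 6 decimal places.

Summing Y*_{l m}(θ₁,φ₁)·Y_{l m}(θ₂,φ₂) over m ∈ [−1, 1]; prefactor 4π/(2·1+1) = 4.188790:
  m=-1: 0.24312 - 0.01738j × -0.02536 + 0.00057j = -0.00616 + 0.00058j  (running Σ = -0.00616 + 0.00058j)
  m=0: 0.34629 + 0.00000j × 0.48728 + 0.00000j = 0.16874 + 0.00000j  (running Σ = 0.16258 + 0.00058j)
  m=1: -0.24312 - 0.01738j × 0.02536 + 0.00057j = -0.00616 - 0.00058j  (running Σ = 0.15643 + 0.00000j)
Accumulated sum 0.15643 + 0.00000j; after 4π/(2l+1) scaling, 0.65524 + 0.00000j ⇒ P_1 = 0.655239

0.655239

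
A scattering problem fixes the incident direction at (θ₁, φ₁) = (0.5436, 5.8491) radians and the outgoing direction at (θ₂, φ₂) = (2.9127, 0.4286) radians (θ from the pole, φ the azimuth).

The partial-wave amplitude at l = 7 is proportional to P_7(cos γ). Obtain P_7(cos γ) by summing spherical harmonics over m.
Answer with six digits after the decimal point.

Summing Y*_{l m}(θ₁,φ₁)·Y_{l m}(θ₂,φ₂) over m ∈ [−7, 7]; prefactor 4π/(2·7+1) = 0.837758:
  term(m=-7) = +0.000000+0.000000i   from Y*(Ω₁)=-0.004925-0.000509i, Y(Ω₂)=-0.000015-0.000002i
  term(m=-6) = -0.000003-0.000007i   from Y*(Ω₁)=-0.026340-0.015685i, Y(Ω₂)=+0.000209+0.000134i
  term(m=-5) = -0.000112+0.000267i   from Y*(Ω₁)=-0.065321-0.095556i, Y(Ω₂)=-0.001354-0.002102i
  term(m=-4) = +0.004936-0.001577i   from Y*(Ω₁)=-0.048311-0.289157i, Y(Ω₂)=+0.002530+0.017494i
  term(m=-3) = -0.036466-0.022536i   from Y*(Ω₁)=+0.127451-0.463143i, Y(Ω₂)=+0.025090-0.085641i
  term(m=-2) = +0.018969+0.121739i   from Y*(Ω₁)=+0.258132-0.304837i, Y(Ω₂)=-0.201896+0.233190i
  term(m=-1) = -0.042294+0.049395i   from Y*(Ω₁)=-0.092939+0.043084i, Y(Ω₂)=+0.577373-0.263818i
  term(m=+0) = +0.186100+0.000000i   from Y*(Ω₁)=-0.437552-0.000000i, Y(Ω₂)=-0.425321+0.000000i
  term(m=+1) = -0.042294-0.049395i   from Y*(Ω₁)=+0.092939+0.043084i, Y(Ω₂)=-0.577373-0.263818i
  term(m=+2) = +0.018969-0.121739i   from Y*(Ω₁)=+0.258132+0.304837i, Y(Ω₂)=-0.201896-0.233190i
  term(m=+3) = -0.036466+0.022536i   from Y*(Ω₁)=-0.127451-0.463143i, Y(Ω₂)=-0.025090-0.085641i
  term(m=+4) = +0.004936+0.001577i   from Y*(Ω₁)=-0.048311+0.289157i, Y(Ω₂)=+0.002530-0.017494i
  term(m=+5) = -0.000112-0.000267i   from Y*(Ω₁)=+0.065321-0.095556i, Y(Ω₂)=+0.001354-0.002102i
  term(m=+6) = -0.000003+0.000007i   from Y*(Ω₁)=-0.026340+0.015685i, Y(Ω₂)=+0.000209-0.000134i
  term(m=+7) = +0.000000-0.000000i   from Y*(Ω₁)=+0.004925-0.000509i, Y(Ω₂)=+0.000015-0.000002i
Total Σ_m = +0.076158+0.000000i. Multiply by 0.837758: +0.063802+0.000000i. P_7(cos γ) = 0.063802

0.063802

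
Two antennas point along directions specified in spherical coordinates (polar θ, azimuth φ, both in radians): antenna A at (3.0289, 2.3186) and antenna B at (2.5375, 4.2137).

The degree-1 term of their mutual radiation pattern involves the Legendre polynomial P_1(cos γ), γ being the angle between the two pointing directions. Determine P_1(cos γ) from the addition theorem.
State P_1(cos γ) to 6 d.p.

0.797443

Expand P_1 via completeness: Σ_{m} conj(Y_{1,m}) at Ω₁ times Y_{1,m} at Ω₂ —
  [-1]  conj(Y_{1,-1})(Ω₁) = -0.02642 + 0.02849j ; Y_{1,-1}(Ω₂) = -0.09386 + 0.17235j ; Δ = -0.00243 - 0.00723j
  [+0]  conj(Y_{1,0})(Ω₁) = -0.48550 + 0.00000j ; Y_{1,0}(Ω₂) = -0.40213 + 0.00000j ; Δ = 0.19523 + 0.00000j
  [+1]  conj(Y_{1,1})(Ω₁) = 0.02642 + 0.02849j ; Y_{1,1}(Ω₂) = 0.09386 + 0.17235j ; Δ = -0.00243 + 0.00723j
Total Σ_m = 0.19038 + 0.00000j. Multiply by 4.188790: 0.79744 + 0.00000j. P_1(cos γ) = 0.797443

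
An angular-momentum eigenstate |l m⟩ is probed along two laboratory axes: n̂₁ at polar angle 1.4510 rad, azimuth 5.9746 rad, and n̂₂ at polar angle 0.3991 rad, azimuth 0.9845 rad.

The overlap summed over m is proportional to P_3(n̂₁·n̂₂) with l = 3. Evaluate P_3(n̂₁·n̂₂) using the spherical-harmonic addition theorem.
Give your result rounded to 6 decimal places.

-0.298677

Addition theorem: P_3(cos γ) = (4π/7) Σ_m Y*_{lm}(Ω₁) Y_{lm}(Ω₂), m = −3…3:
  m=-3: +0.245493-0.326276i × -0.024050-0.004578i = -0.007398+0.006723i  (running Σ = -0.007398+0.006723i)
  m=-2: +0.098183-0.069675i × -0.055137-0.131068i = -0.014546-0.009027i  (running Σ = -0.021943-0.002304i)
  m=-1: -0.283876+0.090491i × +0.225473-0.339462i = -0.033288+0.116768i  (running Σ = -0.055231+0.114465i)
  m=0: -0.130610-0.000000i × +0.428089+0.000000i = -0.055913-0.000000i  (running Σ = -0.111144+0.114465i)
  m=1: +0.283876+0.090491i × -0.225473-0.339462i = -0.033288-0.116768i  (running Σ = -0.144432-0.002304i)
  m=2: +0.098183+0.069675i × -0.055137+0.131068i = -0.014546+0.009027i  (running Σ = -0.158978+0.006723i)
  m=3: -0.245493-0.326276i × +0.024050-0.004578i = -0.007398-0.006723i  (running Σ = -0.166376+0.000000i)
Total Σ_m = -0.166376+0.000000i. Multiply by 1.795196: -0.298677+0.000000i. P_3(cos γ) = -0.298677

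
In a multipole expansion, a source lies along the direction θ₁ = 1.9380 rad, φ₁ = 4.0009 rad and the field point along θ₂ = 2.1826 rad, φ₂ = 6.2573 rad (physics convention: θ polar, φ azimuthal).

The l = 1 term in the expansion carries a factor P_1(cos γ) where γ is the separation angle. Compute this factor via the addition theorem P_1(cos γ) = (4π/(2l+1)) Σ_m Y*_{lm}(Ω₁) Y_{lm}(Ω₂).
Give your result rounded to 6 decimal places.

Expand P_1 via completeness: Σ_{m} conj(Y_{1,m}) at Ω₁ times Y_{1,m} at Ω₂ —
  term(m=-1) = (-0.057743, -0.070593)   from Y*(Ω₁)=(-0.210555, -0.244229), Y(Ω₂)=(0.282731, 0.007320)
  term(m=+0) = (0.049225, 0.000000)   from Y*(Ω₁)=(-0.175412, -0.000000), Y(Ω₂)=(-0.280626, 0.000000)
  term(m=+1) = (-0.057743, 0.070593)   from Y*(Ω₁)=(0.210555, -0.244229), Y(Ω₂)=(-0.282731, 0.007320)
Σ over m = (-0.066260, 0.000000); ×(4π/3) → (-0.277551, 0.000000). Real part: -0.277551

-0.277551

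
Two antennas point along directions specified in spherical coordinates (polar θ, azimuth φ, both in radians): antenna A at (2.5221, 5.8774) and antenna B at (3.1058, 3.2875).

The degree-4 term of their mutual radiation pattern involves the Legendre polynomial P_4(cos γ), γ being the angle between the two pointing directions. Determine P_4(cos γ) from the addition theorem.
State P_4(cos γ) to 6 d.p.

Addition theorem: P_4(cos γ) = (4π/9) Σ_m Y*_{lm}(Ω₁) Y_{lm}(Ω₂), m = −4…4:
  [-4]  conj(Y_{4,-4})(Ω₁) = (-0.002631, -0.050226) ; Y_{4,-4}(Ω₂) = (0.000001, -0.000000) ; Δ = (-0.000000, -0.000000)
  [-3]  conj(Y_{4,-3})(Ω₁) = (-0.069044, 0.187145) ; Y_{4,-3}(Ω₂) = (0.000052, -0.000024) ; Δ = (0.000001, 0.000011)
  [-2]  conj(Y_{4,-2})(Ω₁) = (0.282584, -0.297777) ; Y_{4,-2}(Ω₂) = (0.002458, -0.000738) ; Δ = (0.000475, -0.000941)
  [-1]  conj(Y_{4,-1})(Ω₁) = (-0.337017, 0.144792) ; Y_{4,-1}(Ω₂) = (0.066805, -0.009817) ; Δ = (-0.021093, 0.012981)
  [+0]  conj(Y_{4,0})(Ω₁) = (-0.159428, -0.000000) ; Y_{4,0}(Ω₂) = (0.840872, 0.000000) ; Δ = (-0.134059, -0.000000)
  [+1]  conj(Y_{4,1})(Ω₁) = (0.337017, 0.144792) ; Y_{4,1}(Ω₂) = (-0.066805, -0.009817) ; Δ = (-0.021093, -0.012981)
  [+2]  conj(Y_{4,2})(Ω₁) = (0.282584, 0.297777) ; Y_{4,2}(Ω₂) = (0.002458, 0.000738) ; Δ = (0.000475, 0.000941)
  [+3]  conj(Y_{4,3})(Ω₁) = (0.069044, 0.187145) ; Y_{4,3}(Ω₂) = (-0.000052, -0.000024) ; Δ = (0.000001, -0.000011)
  [+4]  conj(Y_{4,4})(Ω₁) = (-0.002631, 0.050226) ; Y_{4,4}(Ω₂) = (0.000001, 0.000000) ; Δ = (-0.000000, 0.000000)
Total Σ_m = (-0.175293, 0.000000). Multiply by 1.396263: (-0.244756, 0.000000). P_4(cos γ) = -0.244756

-0.244756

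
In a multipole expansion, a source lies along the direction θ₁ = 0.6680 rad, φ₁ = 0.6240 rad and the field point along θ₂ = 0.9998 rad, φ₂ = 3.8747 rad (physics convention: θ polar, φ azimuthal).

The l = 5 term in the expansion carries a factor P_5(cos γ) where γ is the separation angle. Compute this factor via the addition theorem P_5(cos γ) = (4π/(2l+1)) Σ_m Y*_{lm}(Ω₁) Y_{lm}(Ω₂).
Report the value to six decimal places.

Expand P_5 via completeness: Σ_{m} conj(Y_{5,m}) at Ω₁ times Y_{5,m} at Ω₂ —
  m=-5: -0.04231 + 0.00091j × 0.16943 - 0.09790j = -0.00708 + 0.00430j  (running Σ = -0.00708 + 0.00430j)
  m=-4: -0.13548 + 0.10206j × -0.38885 - 0.08254j = 0.06111 - 0.02850j  (running Σ = 0.05403 - 0.02420j)
  m=-3: -0.11090 + 0.35700j × 0.19734 + 0.27150j = -0.11881 + 0.04034j  (running Σ = -0.06478 + 0.01614j)
  m=-2: 0.13748 + 0.41100j × -0.00837 + 0.07975j = -0.03393 + 0.00752j  (running Σ = -0.09871 + 0.02366j)
  m=-1: 0.05609 + 0.04039j × 0.25985 - 0.23400j = 0.02403 - 0.00263j  (running Σ = -0.07469 + 0.02103j)
  m=0: -0.38670 + 0.00000j × -0.00455 + 0.00000j = 0.00176 + 0.00000j  (running Σ = -0.07293 + 0.02103j)
  m=1: -0.05609 + 0.04039j × -0.25985 - 0.23400j = 0.02403 + 0.00263j  (running Σ = -0.04890 + 0.02366j)
  m=2: 0.13748 - 0.41100j × -0.00837 - 0.07975j = -0.03393 - 0.00752j  (running Σ = -0.08283 + 0.01614j)
  m=3: 0.11090 + 0.35700j × -0.19734 + 0.27150j = -0.11881 - 0.04034j  (running Σ = -0.20164 - 0.02420j)
  m=4: -0.13548 - 0.10206j × -0.38885 + 0.08254j = 0.06111 + 0.02850j  (running Σ = -0.14053 + 0.00430j)
  m=5: 0.04231 + 0.00091j × -0.16943 - 0.09790j = -0.00708 - 0.00430j  (running Σ = -0.14761 - 0.00000j)
Total Σ_m = -0.14761 - 0.00000j. Multiply by 1.142397: -0.16863 - 0.00000j. P_5(cos γ) = -0.168633

-0.168633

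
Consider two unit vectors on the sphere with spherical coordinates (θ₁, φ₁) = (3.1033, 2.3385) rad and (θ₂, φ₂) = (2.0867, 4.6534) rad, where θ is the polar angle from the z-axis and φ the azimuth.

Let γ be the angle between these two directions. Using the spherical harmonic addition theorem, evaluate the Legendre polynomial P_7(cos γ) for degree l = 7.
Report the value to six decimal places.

Addition theorem: P_7(cos γ) = (4π/15) Σ_m Y*_{lm}(Ω₁) Y_{lm}(Ω₂), m = −7…7:
  term(m=-7) = -0.000000+0.000000i   from Y*(Ω₁)=-0.000000-0.000000i, Y(Ω₂)=+0.075607-0.172575i
  term(m=-6) = +0.000000-0.000000i   from Y*(Ω₁)=-0.000000-0.000000i, Y(Ω₂)=+0.375031+0.138571i
  term(m=-5) = +0.000000+0.000000i   from Y*(Ω₁)=+0.000000-0.000000i, Y(Ω₂)=-0.114929+0.378298i
  term(m=-4) = -0.000001-0.000000i   from Y*(Ω₁)=+0.000016-0.000001i, Y(Ω₂)=-0.032999-0.007934i
  term(m=-3) = -0.000131+0.000102i   from Y*(Ω₁)=+0.000368+0.000331i, Y(Ω₂)=-0.058871+0.329189i
  term(m=-2) = +0.000174-0.002102i   from Y*(Ω₁)=+0.000387+0.010933i, Y(Ω₂)=-0.191427-0.022690i
  term(m=-1) = -0.027527-0.029900i   from Y*(Ω₁)=-0.107614+0.111492i, Y(Ω₂)=-0.015463+0.261823i
  term(m=+0) = +0.245135+0.000000i   from Y*(Ω₁)=-1.070233-0.000000i, Y(Ω₂)=-0.229048+0.000000i
  term(m=+1) = -0.027527+0.029900i   from Y*(Ω₁)=+0.107614+0.111492i, Y(Ω₂)=+0.015463+0.261823i
  term(m=+2) = +0.000174+0.002102i   from Y*(Ω₁)=+0.000387-0.010933i, Y(Ω₂)=-0.191427+0.022690i
  term(m=+3) = -0.000131-0.000102i   from Y*(Ω₁)=-0.000368+0.000331i, Y(Ω₂)=+0.058871+0.329189i
  term(m=+4) = -0.000001+0.000000i   from Y*(Ω₁)=+0.000016+0.000001i, Y(Ω₂)=-0.032999+0.007934i
  term(m=+5) = +0.000000-0.000000i   from Y*(Ω₁)=-0.000000-0.000000i, Y(Ω₂)=+0.114929+0.378298i
  term(m=+6) = +0.000000+0.000000i   from Y*(Ω₁)=-0.000000+0.000000i, Y(Ω₂)=+0.375031-0.138571i
  term(m=+7) = -0.000000-0.000000i   from Y*(Ω₁)=+0.000000-0.000000i, Y(Ω₂)=-0.075607-0.172575i
Accumulated sum +0.190167+0.000000i; after 4π/(2l+1) scaling, +0.159314+0.000000i ⇒ P_7 = 0.159314

0.159314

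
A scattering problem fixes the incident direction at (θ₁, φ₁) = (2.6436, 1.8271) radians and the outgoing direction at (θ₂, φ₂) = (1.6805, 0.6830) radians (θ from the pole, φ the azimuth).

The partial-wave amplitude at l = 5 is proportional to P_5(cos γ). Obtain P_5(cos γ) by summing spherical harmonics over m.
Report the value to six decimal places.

0.346312

Addition theorem: P_5(cos γ) = (4π/11) Σ_m Y*_{lm}(Ω₁) Y_{lm}(Ω₂), m = −5…5:
  m=-5: -0.011062+0.003292i × -0.433621+0.121600i = +0.004396-0.002773i  (running Σ = +0.004396-0.002773i)
  m=-4: -0.034833-0.057381i × +0.143887+0.062468i = -0.001427-0.010432i  (running Σ = +0.002969-0.013205i)
  m=-3: +0.155898-0.161125i × +0.139478+0.269091i = +0.065102+0.019477i  (running Σ = +0.068070+0.006272i)
  m=-2: +0.389462+0.219184i × +0.035942-0.173040i = +0.051926-0.059515i  (running Σ = +0.119996-0.053242i)
  m=-1: -0.104896+0.400264i × +0.206248-0.167811i = +0.045534+0.100156i  (running Σ = +0.165530+0.046914i)
  m=0: +0.153854-0.000000i × -0.181435+0.000000i = -0.027914+0.000000i  (running Σ = +0.137615+0.046914i)
  m=1: +0.104896+0.400264i × -0.206248-0.167811i = +0.045534-0.100156i  (running Σ = +0.183149-0.053242i)
  m=2: +0.389462-0.219184i × +0.035942+0.173040i = +0.051926+0.059515i  (running Σ = +0.235075+0.006272i)
  m=3: -0.155898-0.161125i × -0.139478+0.269091i = +0.065102-0.019477i  (running Σ = +0.300176-0.013205i)
  m=4: -0.034833+0.057381i × +0.143887-0.062468i = -0.001427+0.010432i  (running Σ = +0.298749-0.002773i)
  m=5: +0.011062+0.003292i × +0.433621+0.121600i = +0.004396+0.002773i  (running Σ = +0.303145+0.000000i)
Accumulated sum +0.303145+0.000000i; after 4π/(2l+1) scaling, +0.346312+0.000000i ⇒ P_5 = 0.346312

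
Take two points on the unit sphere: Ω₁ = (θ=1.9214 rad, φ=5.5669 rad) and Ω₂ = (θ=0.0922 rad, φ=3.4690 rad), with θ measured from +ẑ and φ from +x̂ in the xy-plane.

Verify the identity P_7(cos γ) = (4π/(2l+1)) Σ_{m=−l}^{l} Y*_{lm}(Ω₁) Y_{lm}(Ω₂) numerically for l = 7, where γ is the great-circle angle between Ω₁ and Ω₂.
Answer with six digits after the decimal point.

0.050222

Summing Y*_{l m}(θ₁,φ₁)·Y_{l m}(θ₂,φ₂) over m ∈ [−7, 7]; prefactor 4π/(2·7+1) = 0.837758:
  m=-7: Y*=0.09573 + 0.30771j  Y=0.00000 + 0.00000j  product -0.00000 + 0.00000j
  m=-6: Y*=0.17766 - 0.40359j  Y=-0.00000 - 0.00000j  product -0.00000 - 0.00000j
  m=-5: Y*=-0.12944 + 0.06091j  Y=0.00000 + 0.00003j  product -0.00000 - 0.00000j
  m=-4: Y*=-0.27664 - 0.07849j  Y=0.00013 - 0.00050j  product -0.00008 + 0.00013j
  m=-3: Y*=0.14000 + 0.21460j  Y=-0.00375 + 0.00561j  product -0.00173 - 0.00002j
  m=-2: Y*=-0.02621 + 0.18842j  Y=0.04873 - 0.03741j  product 0.00577 + 0.01016j
  m=-1: Y*=0.21453 - 0.18675j  Y=-0.33631 + 0.11422j  product -0.05082 + 0.08731j
  m=+0: Y*=0.15901 + 0.00000j  Y=0.96630 + 0.00000j  product 0.15365 + 0.00000j
  m=+1: Y*=-0.21453 - 0.18675j  Y=0.33631 + 0.11422j  product -0.05082 - 0.08731j
  m=+2: Y*=-0.02621 - 0.18842j  Y=0.04873 + 0.03741j  product 0.00577 - 0.01016j
  m=+3: Y*=-0.14000 + 0.21460j  Y=0.00375 + 0.00561j  product -0.00173 + 0.00002j
  m=+4: Y*=-0.27664 + 0.07849j  Y=0.00013 + 0.00050j  product -0.00008 - 0.00013j
  m=+5: Y*=0.12944 + 0.06091j  Y=-0.00000 + 0.00003j  product -0.00000 + 0.00000j
  m=+6: Y*=0.17766 + 0.40359j  Y=-0.00000 + 0.00000j  product -0.00000 + 0.00000j
  m=+7: Y*=-0.09573 + 0.30771j  Y=-0.00000 + 0.00000j  product -0.00000 - 0.00000j
Σ over m = 0.05995 + 0.00000j; ×(4π/15) → 0.05022 + 0.00000j. Real part: 0.050222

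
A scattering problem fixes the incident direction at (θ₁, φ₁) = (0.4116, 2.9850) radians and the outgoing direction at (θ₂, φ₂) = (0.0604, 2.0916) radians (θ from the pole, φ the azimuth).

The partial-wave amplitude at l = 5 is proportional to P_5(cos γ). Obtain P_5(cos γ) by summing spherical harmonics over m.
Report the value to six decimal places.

Term-by-term m-sum for l=5 (normalisation 4π/11 = 1.142397):
  m=-5: (-0.003372, 0.003356) × (-0.000000, 0.000000) = (-0.000000, -0.000000)  (running Σ = (-0.000000, -0.000000))
  m=-4: (0.027919, -0.020202) × (-0.000010, -0.000017) = (-0.000001, -0.000000)  (running Σ = (-0.000001, -0.000000))
  m=-3: (-0.129570, 0.065781) × (0.000606, 0.000005) = (-0.000079, 0.000039)  (running Σ = (-0.000079, 0.000039))
  m=-2: (0.359464, -0.116410) × (-0.006190, 0.010584) = (-0.000993, 0.004525)  (running Σ = (-0.001072, 0.004564))
  m=-1: (-0.513403, 0.081059) × (-0.075980, -0.132454) = (0.049745, 0.061844)  (running Σ = (0.048672, 0.066407))
  m=0: (0.069735, -0.000000) × (0.910174, 0.000000) = (0.063471, 0.000000)  (running Σ = (0.112143, 0.066407))
  m=1: (0.513403, 0.081059) × (0.075980, -0.132454) = (0.049745, -0.061844)  (running Σ = (0.161888, 0.004564))
  m=2: (0.359464, 0.116410) × (-0.006190, -0.010584) = (-0.000993, -0.004525)  (running Σ = (0.160895, 0.000039))
  m=3: (0.129570, 0.065781) × (-0.000606, 0.000005) = (-0.000079, -0.000039)  (running Σ = (0.160816, -0.000000))
  m=4: (0.027919, 0.020202) × (-0.000010, 0.000017) = (-0.000001, 0.000000)  (running Σ = (0.160815, -0.000000))
  m=5: (0.003372, 0.003356) × (0.000000, 0.000000) = (-0.000000, 0.000000)  (running Σ = (0.160815, -0.000000))
Accumulated sum (0.160815, -0.000000); after 4π/(2l+1) scaling, (0.183715, -0.000000) ⇒ P_5 = 0.183715

0.183715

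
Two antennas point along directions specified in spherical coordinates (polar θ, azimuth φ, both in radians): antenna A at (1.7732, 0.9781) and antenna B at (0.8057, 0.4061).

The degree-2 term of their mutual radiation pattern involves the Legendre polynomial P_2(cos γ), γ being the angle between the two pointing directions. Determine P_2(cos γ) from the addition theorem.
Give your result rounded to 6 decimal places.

-0.189620

Addition theorem: P_2(cos γ) = (4π/5) Σ_m Y*_{lm}(Ω₁) Y_{lm}(Ω₂), m = −2…2:
  m=-2: Y*=-0.139345+0.343475i  Y=+0.138253-0.145870i  product +0.030838+0.067813i
  m=-1: Y*=-0.084980-0.126183i  Y=+0.354565-0.152464i  product -0.049369-0.031784i
  m=+0: Y*=-0.277156-0.000000i  Y=+0.138492+0.000000i  product -0.038384-0.000000i
  m=+1: Y*=+0.084980-0.126183i  Y=-0.354565-0.152464i  product -0.049369+0.031784i
  m=+2: Y*=-0.139345-0.343475i  Y=+0.138253+0.145870i  product +0.030838-0.067813i
Σ over m = -0.075447+0.000000i; ×(4π/5) → -0.189620+0.000000i. Real part: -0.189620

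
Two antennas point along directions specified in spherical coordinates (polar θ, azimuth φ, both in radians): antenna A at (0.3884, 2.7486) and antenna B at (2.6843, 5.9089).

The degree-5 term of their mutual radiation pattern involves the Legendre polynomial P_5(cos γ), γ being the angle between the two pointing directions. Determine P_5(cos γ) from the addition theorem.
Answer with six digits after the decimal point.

Summing Y*_{l m}(θ₁,φ₁)·Y_{l m}(θ₂,φ₂) over m ∈ [−5, 5]; prefactor 4π/(2·5+1) = 1.142397:
  m=-5: +0.001388+0.003338i × -0.002306+0.007438i = -0.000028+0.000003i  (running Σ = -0.000028+0.000003i)
  m=-4: -0.000033-0.027941i × -0.003683-0.049909i = -0.001394+0.000105i  (running Σ = -0.001422+0.000107i)
  m=-3: -0.048140+0.116510i × +0.080543+0.167617i = -0.023406+0.001315i  (running Σ = -0.024829+0.001422i)
  m=-2: +0.249553-0.249846i × -0.307356-0.285513i = -0.148036+0.005541i  (running Σ = -0.172864+0.006963i)
  m=-1: -0.494821+0.205132i × +0.439575+0.172666i = -0.252930+0.004732i  (running Σ = -0.425795+0.011696i)
  m=0: +0.136853-0.000000i × +0.054833+0.000000i = +0.007504+0.000000i  (running Σ = -0.418290+0.011696i)
  m=1: +0.494821+0.205132i × -0.439575+0.172666i = -0.252930-0.004732i  (running Σ = -0.671221+0.006963i)
  m=2: +0.249553+0.249846i × -0.307356+0.285513i = -0.148036-0.005541i  (running Σ = -0.819256+0.001422i)
  m=3: +0.048140+0.116510i × -0.080543+0.167617i = -0.023406-0.001315i  (running Σ = -0.842663+0.000107i)
  m=4: -0.000033+0.027941i × -0.003683+0.049909i = -0.001394-0.000105i  (running Σ = -0.844057+0.000003i)
  m=5: -0.001388+0.003338i × +0.002306+0.007438i = -0.000028-0.000003i  (running Σ = -0.844085+0.000000i)
Accumulated sum -0.844085+0.000000i; after 4π/(2l+1) scaling, -0.964281+0.000000i ⇒ P_5 = -0.964281

-0.964281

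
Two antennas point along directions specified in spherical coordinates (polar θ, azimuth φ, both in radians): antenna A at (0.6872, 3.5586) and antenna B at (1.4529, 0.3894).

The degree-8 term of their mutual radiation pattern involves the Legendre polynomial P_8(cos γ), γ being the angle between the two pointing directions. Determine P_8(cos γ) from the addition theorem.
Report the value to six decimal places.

Expand P_8 via completeness: Σ_{m} conj(Y_{8,m}) at Ω₁ times Y_{8,m} at Ω₂ —
  term(m=-8) = (0.006430, 0.001444)   from Y*(Ω₁)=(-0.013264, -0.002612), Y(Ω₂)=(-0.487321, -0.012865)
  term(m=-7) = (-0.014936, -0.002923)   from Y*(Ω₁)=(0.064269, -0.014543), Y(Ω₂)=(-0.211286, -0.093290)
  term(m=-6) = (-0.055127, -0.009216)   from Y*(Ω₁)=(-0.156755, 0.116601), Y(Ω₂)=(0.198251, 0.206259)
  term(m=-5) = (0.098396, 0.013669)   from Y*(Ω₁)=(0.189432, -0.335313), Y(Ω₂)=(0.094767, 0.239906)
  term(m=-4) = (0.101428, 0.011246)   from Y*(Ω₁)=(-0.046134, 0.472972), Y(Ω₂)=(0.002834, -0.214725)
  term(m=-3) = (-0.063596, -0.005279)   from Y*(Ω₁)=(-0.075301, -0.227399), Y(Ω₂)=(0.104379, -0.245104)
  term(m=-2) = (0.043031, 0.002378)   from Y*(Ω₁)=(-0.159592, -0.175916), Y(Ω₂)=(-0.129145, 0.127452)
  term(m=-1) = (-0.099737, -0.002754)   from Y*(Ω₁)=(0.339183, 0.150254), Y(Ω₂)=(-0.248820, 0.102104)
  term(m=+0) = (0.021879, 0.000000)   from Y*(Ω₁)=(0.127649, -0.000000), Y(Ω₂)=(0.171399, 0.000000)
  term(m=+1) = (-0.099737, 0.002754)   from Y*(Ω₁)=(-0.339183, 0.150254), Y(Ω₂)=(0.248820, 0.102104)
  term(m=+2) = (0.043031, -0.002378)   from Y*(Ω₁)=(-0.159592, 0.175916), Y(Ω₂)=(-0.129145, -0.127452)
  term(m=+3) = (-0.063596, 0.005279)   from Y*(Ω₁)=(0.075301, -0.227399), Y(Ω₂)=(-0.104379, -0.245104)
  term(m=+4) = (0.101428, -0.011246)   from Y*(Ω₁)=(-0.046134, -0.472972), Y(Ω₂)=(0.002834, 0.214725)
  term(m=+5) = (0.098396, -0.013669)   from Y*(Ω₁)=(-0.189432, -0.335313), Y(Ω₂)=(-0.094767, 0.239906)
  term(m=+6) = (-0.055127, 0.009216)   from Y*(Ω₁)=(-0.156755, -0.116601), Y(Ω₂)=(0.198251, -0.206259)
  term(m=+7) = (-0.014936, 0.002923)   from Y*(Ω₁)=(-0.064269, -0.014543), Y(Ω₂)=(0.211286, -0.093290)
  term(m=+8) = (0.006430, -0.001444)   from Y*(Ω₁)=(-0.013264, 0.002612), Y(Ω₂)=(-0.487321, 0.012865)
Total Σ_m = (0.053657, 0.000000). Multiply by 0.739198: (0.039663, 0.000000). P_8(cos γ) = 0.039663

0.039663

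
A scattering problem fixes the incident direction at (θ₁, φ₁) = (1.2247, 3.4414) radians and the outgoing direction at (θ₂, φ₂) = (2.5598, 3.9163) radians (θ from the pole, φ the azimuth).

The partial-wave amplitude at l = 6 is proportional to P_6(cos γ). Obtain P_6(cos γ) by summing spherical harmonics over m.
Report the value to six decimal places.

-0.127084

Term-by-term m-sum for l=6 (normalisation 4π/13 = 0.966644):
  m=-6: Y*=-0.075683+0.326099i  Y=-0.000853+0.013275i  product -0.004264-0.001283i
  m=-5: Y*=-0.029983-0.417111i  Y=-0.052117+0.046823i  product +0.021093+0.020335i
  m=-4: Y*=+0.026966+0.069203i  Y=-0.217076-0.009289i  product -0.005211-0.015273i
  m=-3: Y*=+0.198435+0.249762i  Y=-0.289014-0.308174i  product +0.019620-0.133337i
  m=-2: Y*=-0.150939-0.103177i  Y=+0.009493-0.443901i  product -0.047233+0.066022i
  m=-1: Y*=-0.249287-0.077061i  Y=+0.018671-0.018276i  product -0.006063+0.003117i
  m=+0: Y*=+0.207465-0.000000i  Y=-0.421044+0.000000i  product -0.087352+0.000000i
  m=+1: Y*=+0.249287-0.077061i  Y=-0.018671-0.018276i  product -0.006063-0.003117i
  m=+2: Y*=-0.150939+0.103177i  Y=+0.009493+0.443901i  product -0.047233-0.066022i
  m=+3: Y*=-0.198435+0.249762i  Y=+0.289014-0.308174i  product +0.019620+0.133337i
  m=+4: Y*=+0.026966-0.069203i  Y=-0.217076+0.009289i  product -0.005211+0.015273i
  m=+5: Y*=+0.029983-0.417111i  Y=+0.052117+0.046823i  product +0.021093-0.020335i
  m=+6: Y*=-0.075683-0.326099i  Y=-0.000853-0.013275i  product -0.004264+0.001283i
Total Σ_m = -0.131469+0.000000i. Multiply by 0.966644: -0.127084+0.000000i. P_6(cos γ) = -0.127084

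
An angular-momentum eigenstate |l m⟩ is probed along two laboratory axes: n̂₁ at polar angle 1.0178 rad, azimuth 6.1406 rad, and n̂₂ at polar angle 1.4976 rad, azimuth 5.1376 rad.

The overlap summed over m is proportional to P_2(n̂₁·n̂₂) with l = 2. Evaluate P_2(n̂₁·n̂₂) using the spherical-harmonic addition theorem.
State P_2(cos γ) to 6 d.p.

Summing Y*_{l m}(θ₁,φ₁)·Y_{l m}(θ₂,φ₂) over m ∈ [−2, 2]; prefactor 4π/(2·2+1) = 2.513274:
  m=-2: Y*=+0.268414-0.078688i  Y=-0.253449+0.288755i  product -0.045308+0.097449i
  m=-1: Y*=+0.341790-0.049067i  Y=+0.023243+0.051328i  product +0.010463+0.016403i
  m=+0: Y*=-0.054364-0.000000i  Y=-0.310331+0.000000i  product +0.016871+0.000000i
  m=+1: Y*=-0.341790-0.049067i  Y=-0.023243+0.051328i  product +0.010463-0.016403i
  m=+2: Y*=+0.268414+0.078688i  Y=-0.253449-0.288755i  product -0.045308-0.097449i
Accumulated sum -0.052818+0.000000i; after 4π/(2l+1) scaling, -0.132747+0.000000i ⇒ P_2 = -0.132747

-0.132747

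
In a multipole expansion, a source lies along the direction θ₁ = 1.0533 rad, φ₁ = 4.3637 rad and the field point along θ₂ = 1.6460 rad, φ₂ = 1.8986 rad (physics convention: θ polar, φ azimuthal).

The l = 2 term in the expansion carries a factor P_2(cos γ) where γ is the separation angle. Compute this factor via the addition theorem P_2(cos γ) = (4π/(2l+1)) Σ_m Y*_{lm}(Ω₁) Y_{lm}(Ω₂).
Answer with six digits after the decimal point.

0.262390

Summing Y*_{l m}(θ₁,φ₁)·Y_{l m}(θ₂,φ₂) over m ∈ [−2, 2]; prefactor 4π/(2·2+1) = 2.513274:
  m=-2: -0.223627+0.187358i × -0.304463+0.234159i = +0.024214-0.109408i  (running Σ = +0.024214-0.109408i)
  m=-1: -0.113481-0.312153i × +0.018635+0.054798i = +0.014991-0.012036i  (running Σ = +0.039205-0.121443i)
  m=0: -0.083831-0.000000i × -0.310050+0.000000i = +0.025992+0.000000i  (running Σ = +0.065197-0.121443i)
  m=1: +0.113481-0.312153i × -0.018635+0.054798i = +0.014991+0.012036i  (running Σ = +0.080187-0.109408i)
  m=2: -0.223627-0.187358i × -0.304463-0.234159i = +0.024214+0.109408i  (running Σ = +0.104402+0.000000i)
Accumulated sum +0.104402+0.000000i; after 4π/(2l+1) scaling, +0.262390+0.000000i ⇒ P_2 = 0.262390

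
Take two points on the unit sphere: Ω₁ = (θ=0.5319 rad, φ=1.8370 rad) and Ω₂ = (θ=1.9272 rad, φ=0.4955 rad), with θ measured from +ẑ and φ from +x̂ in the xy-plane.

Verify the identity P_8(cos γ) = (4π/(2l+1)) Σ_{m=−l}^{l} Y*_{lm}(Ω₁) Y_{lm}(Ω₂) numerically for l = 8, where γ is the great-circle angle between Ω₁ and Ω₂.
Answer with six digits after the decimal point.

Expand P_8 via completeness: Σ_{m} conj(Y_{8,m}) at Ω₁ times Y_{8,m} at Ω₂ —
  [-8]  conj(Y_{8,-8})(Ω₁) = (-0.001196, 0.001913) ; Y_{8,-8}(Ω₂) = (-0.208676, 0.224723) ; Δ = (-0.000180, -0.000668)
  [-7]  conj(Y_{8,-7})(Ω₁) = (0.014685, 0.004424) ; Y_{8,-7}(Ω₂) = (0.432508, -0.146652) ; Δ = (0.007000, -0.000240)
  [-6]  conj(Y_{8,-6})(Ω₁) = (0.001717, -0.064946) ; Y_{8,-6}(Ω₂) = (-0.207654, -0.035344) ; Δ = (-0.002652, 0.013426)
  [-5]  conj(Y_{8,-5})(Ω₁) = (-0.185987, 0.045470) ; Y_{8,-5}(Ω₂) = (-0.189599, -0.148396) ; Δ = (0.042011, 0.018979)
  [-4]  conj(Y_{8,-4})(Ω₁) = (0.190378, 0.343584) ; Y_{8,-4}(Ω₂) = (0.125355, 0.287470) ; Δ = (-0.074905, 0.097798)
  [-3]  conj(Y_{8,-3})(Ω₁) = (0.366177, -0.356626) ; Y_{8,-3}(Ω₂) = (-0.008719, 0.103188) ; Δ = (0.033607, 0.040894)
  [-2]  conj(Y_{8,-2})(Ω₁) = (-0.230023, -0.135519) ; Y_{8,-2}(Ω₂) = (0.179418, -0.273971) ; Δ = (-0.078399, 0.038705)
  [-1]  conj(Y_{8,-1})(Ω₁) = (0.073509, -0.269583) ; Y_{8,-1}(Ω₂) = (0.037179, -0.020094) ; Δ = (-0.002684, -0.011500)
  [+0]  conj(Y_{8,0})(Ω₁) = (-0.375161, -0.000000) ; Y_{8,0}(Ω₂) = (-0.326620, 0.000000) ; Δ = (0.122535, 0.000000)
  [+1]  conj(Y_{8,1})(Ω₁) = (-0.073509, -0.269583) ; Y_{8,1}(Ω₂) = (-0.037179, -0.020094) ; Δ = (-0.002684, 0.011500)
  [+2]  conj(Y_{8,2})(Ω₁) = (-0.230023, 0.135519) ; Y_{8,2}(Ω₂) = (0.179418, 0.273971) ; Δ = (-0.078399, -0.038705)
  [+3]  conj(Y_{8,3})(Ω₁) = (-0.366177, -0.356626) ; Y_{8,3}(Ω₂) = (0.008719, 0.103188) ; Δ = (0.033607, -0.040894)
  [+4]  conj(Y_{8,4})(Ω₁) = (0.190378, -0.343584) ; Y_{8,4}(Ω₂) = (0.125355, -0.287470) ; Δ = (-0.074905, -0.097798)
  [+5]  conj(Y_{8,5})(Ω₁) = (0.185987, 0.045470) ; Y_{8,5}(Ω₂) = (0.189599, -0.148396) ; Δ = (0.042011, -0.018979)
  [+6]  conj(Y_{8,6})(Ω₁) = (0.001717, 0.064946) ; Y_{8,6}(Ω₂) = (-0.207654, 0.035344) ; Δ = (-0.002652, -0.013426)
  [+7]  conj(Y_{8,7})(Ω₁) = (-0.014685, 0.004424) ; Y_{8,7}(Ω₂) = (-0.432508, -0.146652) ; Δ = (0.007000, 0.000240)
  [+8]  conj(Y_{8,8})(Ω₁) = (-0.001196, -0.001913) ; Y_{8,8}(Ω₂) = (-0.208676, -0.224723) ; Δ = (-0.000180, 0.000668)
Σ over m = (-0.029870, -0.000000); ×(4π/17) → (-0.022080, -0.000000). Real part: -0.022080

-0.022080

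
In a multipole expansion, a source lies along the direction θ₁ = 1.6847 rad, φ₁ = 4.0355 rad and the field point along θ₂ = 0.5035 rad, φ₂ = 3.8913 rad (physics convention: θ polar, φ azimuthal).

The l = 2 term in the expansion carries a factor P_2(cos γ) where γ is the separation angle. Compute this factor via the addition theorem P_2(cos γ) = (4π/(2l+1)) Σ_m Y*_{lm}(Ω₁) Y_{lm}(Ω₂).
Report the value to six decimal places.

Expand P_2 via completeness: Σ_{m} conj(Y_{2,m}) at Ω₁ times Y_{2,m} at Ω₂ —
  term(m=-2) = +0.032871+0.009752i   from Y*(Ω₁)=-0.082098+0.372341i, Y(Ω₂)=+0.006414-0.089696i
  term(m=-1) = -0.028187-0.004093i   from Y*(Ω₁)=+0.054643+0.068003i, Y(Ω₂)=-0.238955+0.222479i
  term(m=+0) = -0.124455-0.000000i   from Y*(Ω₁)=-0.303169-0.000000i, Y(Ω₂)=+0.410513+0.000000i
  term(m=+1) = -0.028187+0.004093i   from Y*(Ω₁)=-0.054643+0.068003i, Y(Ω₂)=+0.238955+0.222479i
  term(m=+2) = +0.032871-0.009752i   from Y*(Ω₁)=-0.082098-0.372341i, Y(Ω₂)=+0.006414+0.089696i
Total Σ_m = -0.115086+0.000000i. Multiply by 2.513274: -0.289243+0.000000i. P_2(cos γ) = -0.289243

-0.289243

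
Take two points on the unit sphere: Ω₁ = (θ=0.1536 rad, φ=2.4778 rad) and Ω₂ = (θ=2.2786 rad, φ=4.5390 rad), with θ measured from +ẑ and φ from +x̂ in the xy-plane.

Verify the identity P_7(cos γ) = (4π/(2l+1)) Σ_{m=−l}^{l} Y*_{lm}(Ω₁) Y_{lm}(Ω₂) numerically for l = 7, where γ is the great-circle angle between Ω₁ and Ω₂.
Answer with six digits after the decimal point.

-0.158720

Summing Y*_{l m}(θ₁,φ₁)·Y_{l m}(θ₂,φ₂) over m ∈ [−7, 7]; prefactor 4π/(2·7+1) = 0.837758:
  term(m=-7) = (-0.000000, -0.000000)   from Y*(Ω₁)=(0.000000, -0.000001), Y(Ω₂)=(0.068481, -0.025548)
  term(m=-6) = (-0.000005, -0.000001)   from Y*(Ω₁)=(-0.000016, 0.000018), Y(Ω₂)=(0.118400, 0.201863)
  term(m=-5) = (-0.000096, 0.000116)   from Y*(Ω₁)=(0.000354, -0.000063), Y(Ω₂)=(-0.318399, 0.270287)
  term(m=-4) = (0.000582, 0.001413)   from Y*(Ω₁)=(-0.003406, -0.001801), Y(Ω₂)=(-0.305108, -0.253646)
  term(m=-3) = (0.000936, 0.000094)   from Y*(Ω₁)=(0.012121, 0.027101), Y(Ω₂)=(0.015756, -0.027508)
  term(m=-2) = (-0.030908, 0.046163)   from Y*(Ω₁)=(0.038314, -0.154416), Y(Ω₂)=(-0.328400, -0.118678)
  term(m=-1) = (0.048288, 0.090443)   from Y*(Ω₁)=(-0.418096, 0.327035), Y(Ω₂)=(0.033323, -0.190256)
  term(m=+0) = (-0.227054, 0.000000)   from Y*(Ω₁)=(0.760088, -0.000000), Y(Ω₂)=(-0.298720, 0.000000)
  term(m=+1) = (0.048288, -0.090443)   from Y*(Ω₁)=(0.418096, 0.327035), Y(Ω₂)=(-0.033323, -0.190256)
  term(m=+2) = (-0.030908, -0.046163)   from Y*(Ω₁)=(0.038314, 0.154416), Y(Ω₂)=(-0.328400, 0.118678)
  term(m=+3) = (0.000936, -0.000094)   from Y*(Ω₁)=(-0.012121, 0.027101), Y(Ω₂)=(-0.015756, -0.027508)
  term(m=+4) = (0.000582, -0.001413)   from Y*(Ω₁)=(-0.003406, 0.001801), Y(Ω₂)=(-0.305108, 0.253646)
  term(m=+5) = (-0.000096, -0.000116)   from Y*(Ω₁)=(-0.000354, -0.000063), Y(Ω₂)=(0.318399, 0.270287)
  term(m=+6) = (-0.000005, 0.000001)   from Y*(Ω₁)=(-0.000016, -0.000018), Y(Ω₂)=(0.118400, -0.201863)
  term(m=+7) = (-0.000000, 0.000000)   from Y*(Ω₁)=(-0.000000, -0.000001), Y(Ω₂)=(-0.068481, -0.025548)
Total Σ_m = (-0.189458, 0.000000). Multiply by 0.837758: (-0.158720, 0.000000). P_7(cos γ) = -0.158720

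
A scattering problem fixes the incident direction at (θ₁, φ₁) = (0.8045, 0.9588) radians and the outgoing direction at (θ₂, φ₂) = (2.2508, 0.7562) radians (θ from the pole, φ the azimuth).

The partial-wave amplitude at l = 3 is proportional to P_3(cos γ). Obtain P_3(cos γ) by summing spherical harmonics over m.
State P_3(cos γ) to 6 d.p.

Summing Y*_{l m}(θ₁,φ₁)·Y_{l m}(θ₂,φ₂) over m ∈ [−3, 3]; prefactor 4π/(2·3+1) = 1.795196:
  [-3]  conj(Y_{3,-3})(Ω₁) = -0.15059 + 0.04090j ; Y_{3,-3}(Ω₂) = -0.12603 - 0.15030j ; Δ = 0.02513 + 0.01748j
  [-2]  conj(Y_{3,-2})(Ω₁) = -0.12504 + 0.34599j ; Y_{3,-2}(Ω₂) = -0.02268 + 0.38788j ; Δ = -0.13137 - 0.05635j
  [-1]  conj(Y_{3,-1})(Ω₁) = 0.18788 + 0.26768j ; Y_{3,-1}(Ω₂) = 0.17859 - 0.16845j ; Δ = 0.07864 + 0.01615j
  [+0]  conj(Y_{3,0})(Ω₁) = -0.15410 + 0.00000j ; Y_{3,0}(Ω₂) = 0.24007 + 0.00000j ; Δ = -0.03700 + 0.00000j
  [+1]  conj(Y_{3,1})(Ω₁) = -0.18788 + 0.26768j ; Y_{3,1}(Ω₂) = -0.17859 - 0.16845j ; Δ = 0.07864 - 0.01615j
  [+2]  conj(Y_{3,2})(Ω₁) = -0.12504 - 0.34599j ; Y_{3,2}(Ω₂) = -0.02268 - 0.38788j ; Δ = -0.13137 + 0.05635j
  [+3]  conj(Y_{3,3})(Ω₁) = 0.15059 + 0.04090j ; Y_{3,3}(Ω₂) = 0.12603 - 0.15030j ; Δ = 0.02513 - 0.01748j
Total Σ_m = -0.09219 + 0.00000j. Multiply by 1.795196: -0.16549 + 0.00000j. P_3(cos γ) = -0.165495

-0.165495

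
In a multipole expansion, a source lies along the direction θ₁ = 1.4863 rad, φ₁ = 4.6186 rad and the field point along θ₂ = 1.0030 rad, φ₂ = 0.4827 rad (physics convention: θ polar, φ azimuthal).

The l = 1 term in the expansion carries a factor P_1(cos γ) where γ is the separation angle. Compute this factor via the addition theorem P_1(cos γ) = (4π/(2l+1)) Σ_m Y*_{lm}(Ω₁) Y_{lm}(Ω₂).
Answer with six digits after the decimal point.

Term-by-term m-sum for l=1 (normalisation 4π/3 = 4.188790):
  m=-1: (-0.032241, -0.342749) × (0.258002, -0.135205) = (-0.054659, -0.084071)  (running Σ = (-0.054659, -0.084071))
  m=0: (0.041236, -0.000000) × (0.262758, 0.000000) = (0.010835, 0.000000)  (running Σ = (-0.043824, -0.084071))
  m=1: (0.032241, -0.342749) × (-0.258002, -0.135205) = (-0.054659, 0.084071)  (running Σ = (-0.098484, 0.000000))
Σ over m = (-0.098484, 0.000000); ×(4π/3) → (-0.412528, 0.000000). Real part: -0.412528

-0.412528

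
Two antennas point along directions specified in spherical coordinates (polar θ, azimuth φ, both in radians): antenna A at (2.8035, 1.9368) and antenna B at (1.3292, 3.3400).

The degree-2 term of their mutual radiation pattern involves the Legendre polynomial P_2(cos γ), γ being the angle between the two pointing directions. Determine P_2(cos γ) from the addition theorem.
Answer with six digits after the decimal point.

Expand P_2 via completeness: Σ_{m} conj(Y_{2,m}) at Ω₁ times Y_{2,m} at Ω₂ —
  [-2]  conj(Y_{2,-2})(Ω₁) = -0.031611-0.028403i ; Y_{2,-2}(Ω₂) = +0.335866-0.140743i ; Δ = -0.014614-0.005091i
  [-1]  conj(Y_{2,-1})(Ω₁) = +0.086515-0.225727i ; Y_{2,-1}(Ω₂) = -0.175946+0.035374i ; Δ = -0.007237+0.042776i
  [+0]  conj(Y_{2,0})(Ω₁) = +0.526688-0.000000i ; Y_{2,0}(Ω₂) = -0.261231+0.000000i ; Δ = -0.137587+0.000000i
  [+1]  conj(Y_{2,1})(Ω₁) = -0.086515-0.225727i ; Y_{2,1}(Ω₂) = +0.175946+0.035374i ; Δ = -0.007237-0.042776i
  [+2]  conj(Y_{2,2})(Ω₁) = -0.031611+0.028403i ; Y_{2,2}(Ω₂) = +0.335866+0.140743i ; Δ = -0.014614+0.005091i
Accumulated sum -0.181290-0.000000i; after 4π/(2l+1) scaling, -0.455631-0.000000i ⇒ P_2 = -0.455631

-0.455631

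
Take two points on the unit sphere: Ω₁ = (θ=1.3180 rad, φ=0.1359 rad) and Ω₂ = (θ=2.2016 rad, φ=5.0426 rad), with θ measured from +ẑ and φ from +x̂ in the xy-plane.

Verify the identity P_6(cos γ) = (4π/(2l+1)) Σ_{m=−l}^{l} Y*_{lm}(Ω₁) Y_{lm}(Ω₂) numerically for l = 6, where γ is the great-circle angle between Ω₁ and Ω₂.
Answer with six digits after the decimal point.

-0.312421

Term-by-term m-sum for l=6 (normalisation 4π/13 = 0.966644):
  [-6]  conj(Y_{6,-6})(Ω₁) = (0.272844, 0.289728) ; Y_{6,-6}(Ω₂) = (0.053465, 0.122854) ; Δ = (-0.021007, 0.049010)
  [-5]  conj(Y_{6,-5})(Ω₁) = (0.277031, 0.223795) ; Y_{6,-5}(Ω₂) = (-0.337886, 0.027177) ; Δ = (-0.099687, -0.068089)
  [-4]  conj(Y_{6,-4})(Ω₁) = (-0.083691, -0.050578) ; Y_{6,-4}(Ω₂) = (0.106084, -0.415542) ; Δ = (-0.029895, 0.029412)
  [-3]  conj(Y_{6,-3})(Ω₁) = (-0.313848, -0.135551) ; Y_{6,-3}(Ω₂) = (0.139849, 0.091657) ; Δ = (-0.031467, -0.047723)
  [-2]  conj(Y_{6,-2})(Ω₁) = (0.000920, 0.000256) ; Y_{6,-2}(Ω₂) = (0.212740, -0.165253) ; Δ = (0.000238, -0.000097)
  [-1]  conj(Y_{6,-1})(Ω₁) = (0.321490, 0.043961) ; Y_{6,-1}(Ω₂) = (0.091780, 0.267767) ; Δ = (0.017735, 0.090119)
  [+0]  conj(Y_{6,0})(Ω₁) = (0.024936, -0.000000) ; Y_{6,0}(Ω₂) = (0.199091, 0.000000) ; Δ = (0.004965, 0.000000)
  [+1]  conj(Y_{6,1})(Ω₁) = (-0.321490, 0.043961) ; Y_{6,1}(Ω₂) = (-0.091780, 0.267767) ; Δ = (0.017735, -0.090119)
  [+2]  conj(Y_{6,2})(Ω₁) = (0.000920, -0.000256) ; Y_{6,2}(Ω₂) = (0.212740, 0.165253) ; Δ = (0.000238, 0.000097)
  [+3]  conj(Y_{6,3})(Ω₁) = (0.313848, -0.135551) ; Y_{6,3}(Ω₂) = (-0.139849, 0.091657) ; Δ = (-0.031467, 0.047723)
  [+4]  conj(Y_{6,4})(Ω₁) = (-0.083691, 0.050578) ; Y_{6,4}(Ω₂) = (0.106084, 0.415542) ; Δ = (-0.029895, -0.029412)
  [+5]  conj(Y_{6,5})(Ω₁) = (-0.277031, 0.223795) ; Y_{6,5}(Ω₂) = (0.337886, 0.027177) ; Δ = (-0.099687, 0.068089)
  [+6]  conj(Y_{6,6})(Ω₁) = (0.272844, -0.289728) ; Y_{6,6}(Ω₂) = (0.053465, -0.122854) ; Δ = (-0.021007, -0.049010)
Total Σ_m = (-0.323202, 0.000000). Multiply by 0.966644: (-0.312421, 0.000000). P_6(cos γ) = -0.312421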